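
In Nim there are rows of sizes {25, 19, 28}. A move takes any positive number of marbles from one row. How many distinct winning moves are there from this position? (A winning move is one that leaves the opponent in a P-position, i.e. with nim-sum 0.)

3

Nim-sum: 25 XOR 19 XOR 28 = 22.
The overall nim-sum is X = 22. A row of size p has a winning move iff p XOR X < p (reduce it to p XOR X).
  25: 25 XOR 22 = 15 < 25 — winning move (to 15).
  19: 19 XOR 22 = 5 < 19 — winning move (to 5).
  28: 28 XOR 22 = 10 < 28 — winning move (to 10).
That gives 3 winning moves.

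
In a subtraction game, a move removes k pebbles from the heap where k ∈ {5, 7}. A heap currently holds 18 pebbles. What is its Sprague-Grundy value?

1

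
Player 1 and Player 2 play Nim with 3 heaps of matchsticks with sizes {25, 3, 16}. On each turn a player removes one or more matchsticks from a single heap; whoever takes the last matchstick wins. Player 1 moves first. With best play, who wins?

Compute the nim-sum pairwise:
25 ⊕ 3 = 26
26 ⊕ 16 = 10
The nim-sum is 10 ≠ 0, so this is an N-position: the player to move can win; Player 1 has a winning move.

Player 1 wins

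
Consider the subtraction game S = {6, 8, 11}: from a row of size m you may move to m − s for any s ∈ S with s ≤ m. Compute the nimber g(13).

2

Build the Grundy sequence with g(k) = mex{g(k−s) : s ∈ {6, 8, 11}, s ≤ k}:
g(0) = mex{} = 0
g(1) = mex{} = 0
g(2) = mex{} = 0
g(3) = mex{} = 0
g(4) = mex{} = 0
g(5) = mex{} = 0
g(6) = mex{0} = 1
g(7) = mex{0} = 1
g(8) = mex{0} = 1
g(9) = mex{0} = 1
g(10) = mex{0} = 1
g(11) = mex{0} = 1
g(12) = mex{0,1} = 2
g(13) = mex{0,1} = 2
So g(13) = 2.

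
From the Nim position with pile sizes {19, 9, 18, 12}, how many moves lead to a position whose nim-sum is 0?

Compute the nim-sum pairwise:
19 ⊕ 9 = 26
26 ⊕ 18 = 8
8 ⊕ 12 = 4
The overall nim-sum is X = 4. A pile of size p has a winning move iff p XOR X < p (reduce it to p XOR X).
  19: 19 XOR 4 = 23 ≥ 19 — no move.
  9: 9 XOR 4 = 13 ≥ 9 — no move.
  18: 18 XOR 4 = 22 ≥ 18 — no move.
  12: 12 XOR 4 = 8 < 12 — winning move (to 8).
That gives 1 winning move.

1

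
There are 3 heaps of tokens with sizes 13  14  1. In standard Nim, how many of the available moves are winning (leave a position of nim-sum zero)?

1

Nim-sum: 13 XOR 14 XOR 1 = 2.
The overall nim-sum is X = 2. A heap of size p has a winning move iff p XOR X < p (reduce it to p XOR X).
  13: 13 XOR 2 = 15 ≥ 13 — no move.
  14: 14 XOR 2 = 12 < 14 — winning move (to 12).
  1: 1 XOR 2 = 3 ≥ 1 — no move.
That gives 1 winning move.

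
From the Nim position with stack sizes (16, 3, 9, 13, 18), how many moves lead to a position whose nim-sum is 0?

Compute the nim-sum pairwise:
16 ⊕ 3 = 19
19 ⊕ 9 = 26
26 ⊕ 13 = 23
23 ⊕ 18 = 5
The overall nim-sum is X = 5. A stack of size p has a winning move iff p XOR X < p (reduce it to p XOR X).
  16: 16 XOR 5 = 21 ≥ 16 — no move.
  3: 3 XOR 5 = 6 ≥ 3 — no move.
  9: 9 XOR 5 = 12 ≥ 9 — no move.
  13: 13 XOR 5 = 8 < 13 — winning move (to 8).
  18: 18 XOR 5 = 23 ≥ 18 — no move.
That gives 1 winning move.

1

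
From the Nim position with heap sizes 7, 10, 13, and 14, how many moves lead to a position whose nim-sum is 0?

Compute the nim-sum pairwise:
7 ^ 10 = 13
13 ^ 13 = 0
0 ^ 14 = 14
The overall nim-sum is X = 14. A heap of size p has a winning move iff p XOR X < p (reduce it to p XOR X).
  7: 7 XOR 14 = 9 ≥ 7 — no move.
  10: 10 XOR 14 = 4 < 10 — winning move (to 4).
  13: 13 XOR 14 = 3 < 13 — winning move (to 3).
  14: 14 XOR 14 = 0 < 14 — winning move (to 0).
That gives 3 winning moves.

3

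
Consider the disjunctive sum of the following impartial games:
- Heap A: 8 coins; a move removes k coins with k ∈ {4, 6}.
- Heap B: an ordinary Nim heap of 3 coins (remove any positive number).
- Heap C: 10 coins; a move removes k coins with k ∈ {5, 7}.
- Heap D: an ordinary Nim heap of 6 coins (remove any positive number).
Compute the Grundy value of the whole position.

Build the Grundy sequence for heap A with g(k) = mex{g(k−s) : s ∈ {4, 6}, s ≤ k}:
g(0) = mex{} = 0
g(1) = mex{} = 0
g(2) = mex{} = 0
g(3) = mex{} = 0
g(4) = mex{0} = 1
g(5) = mex{0} = 1
g(6) = mex{0} = 1
g(7) = mex{0} = 1
g(8) = mex{0,1} = 2
So g(8) = 2.
Heap B is a plain Nim heap of size 3, so its Grundy value is 3.
Build the Grundy sequence for heap C with g(k) = mex{g(k−s) : s ∈ {5, 7}, s ≤ k}:
g(0) = mex{} = 0
g(1) = mex{} = 0
g(2) = mex{} = 0
g(3) = mex{} = 0
g(4) = mex{} = 0
g(5) = mex{0} = 1
g(6) = mex{0} = 1
g(7) = mex{0} = 1
g(8) = mex{0} = 1
g(9) = mex{0} = 1
g(10) = mex{0,1} = 2
So g(10) = 2.
Heap D is a plain Nim heap of size 6, so its Grundy value is 6.
The value of a disjunctive sum is the nim-sum of the parts.
Combined value = 2 ⊕ 3 ⊕ 2 ⊕ 6 = 5.

5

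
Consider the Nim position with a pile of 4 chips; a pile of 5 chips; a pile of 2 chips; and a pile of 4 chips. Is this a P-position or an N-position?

N-position

Bitwise XOR of the heap sizes:
  100  (4)
  101  (5)
  010  (2)
  100  (4)
  ---
  111  (7)
The nim-sum is 7 ≠ 0, so this is an N-position: the player to move can win.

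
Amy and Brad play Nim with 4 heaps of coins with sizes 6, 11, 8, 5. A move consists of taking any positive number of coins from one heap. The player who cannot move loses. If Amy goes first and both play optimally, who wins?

Brad wins

Bitwise XOR of the heap sizes:
  0110  (6)
  1011  (11)
  1000  (8)
  0101  (5)
  ----
  0000  (0)
The nim-sum is 0, so this is a P-position: the player to move is in a losing position under optimal play; Amy is about to move from it and so loses — Brad wins.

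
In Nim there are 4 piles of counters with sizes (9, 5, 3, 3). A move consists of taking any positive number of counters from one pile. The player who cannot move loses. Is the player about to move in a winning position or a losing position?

Winning position

Compute the nim-sum pairwise:
9 XOR 5 = 12
12 XOR 3 = 15
15 XOR 3 = 12
The nim-sum is 12 ≠ 0, so this is an N-position: the player to move can win.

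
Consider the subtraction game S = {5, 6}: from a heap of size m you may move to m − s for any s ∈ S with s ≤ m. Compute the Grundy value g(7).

1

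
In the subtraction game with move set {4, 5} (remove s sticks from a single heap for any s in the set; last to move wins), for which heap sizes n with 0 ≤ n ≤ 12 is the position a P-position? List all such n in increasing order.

0, 1, 2, 3, 9, 10, 11, 12

Compute g(0), g(1), … for moves {4, 5}:
k:     0  1  2  3  4  5  6  7  8  9 10 11 12
g(k):  0  0  0  0  1  1  1  1  2  0  0  0  0
The P-positions (g = 0) in 0..12 are 0, 1, 2, 3, 9, 10, 11, 12.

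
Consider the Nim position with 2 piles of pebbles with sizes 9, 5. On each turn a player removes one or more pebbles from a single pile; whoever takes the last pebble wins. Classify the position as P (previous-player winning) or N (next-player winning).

Compute the nim-sum pairwise:
9 ⊕ 5 = 12
The nim-sum is 12 ≠ 0, so this is an N-position: the player to move can win.

N-position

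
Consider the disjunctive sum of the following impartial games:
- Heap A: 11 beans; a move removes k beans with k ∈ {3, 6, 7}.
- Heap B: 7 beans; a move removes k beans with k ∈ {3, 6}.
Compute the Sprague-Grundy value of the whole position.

Build the Grundy sequence for heap A with g(k) = mex{g(k−s) : s ∈ {3, 6, 7}, s ≤ k}:
k:     0  1  2  3  4  5  6  7  8  9 10 11
g(k):  0  0  0  1  1  1  2  2  2  3  0  0
So g(11) = 0.
Build the Grundy sequence for heap B with g(k) = mex{g(k−s) : s ∈ {3, 6}, s ≤ k}:
g(0) = mex{} = 0
g(1) = mex{} = 0
g(2) = mex{} = 0
g(3) = mex{0} = 1
g(4) = mex{0} = 1
g(5) = mex{0} = 1
g(6) = mex{0,1} = 2
g(7) = mex{0,1} = 2
So g(7) = 2.
The value of a disjunctive sum is the nim-sum of the parts.
Combined value = 0 XOR 2 = 2.

2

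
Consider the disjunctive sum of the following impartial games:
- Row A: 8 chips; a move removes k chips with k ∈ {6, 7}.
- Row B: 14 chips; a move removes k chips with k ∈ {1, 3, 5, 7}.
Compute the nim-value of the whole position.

Build the Grundy sequence for row A with g(k) = mex{g(k−s) : s ∈ {6, 7}, s ≤ k}:
g(0) = mex{} = 0
g(1) = mex{} = 0
g(2) = mex{} = 0
g(3) = mex{} = 0
g(4) = mex{} = 0
g(5) = mex{} = 0
g(6) = mex{0} = 1
g(7) = mex{0} = 1
g(8) = mex{0} = 1
So g(8) = 1.
For row B, compute g(0), g(1), … with moves {1, 3, 5, 7}:
k:     0  1  2  3  4  5  6  7  8  9 10 11 12 13 14
g(k):  0  1  0  1  0  1  0  1  0  1  0  1  0  1  0
So g(14) = 0.
By the Sprague-Grundy theorem, the Grundy value of a sum of independent games is the XOR of the component values.
Combined value = 1 XOR 0 = 1.

1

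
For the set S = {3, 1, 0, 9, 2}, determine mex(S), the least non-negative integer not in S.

4

The values 0, 1, 2, 3 are all present; 4 is the first non-negative integer missing from the set.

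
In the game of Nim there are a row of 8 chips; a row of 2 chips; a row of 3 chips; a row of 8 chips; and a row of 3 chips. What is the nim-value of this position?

Compute the nim-sum pairwise:
8 ⊕ 2 = 10
10 ⊕ 3 = 9
9 ⊕ 8 = 1
1 ⊕ 3 = 2

2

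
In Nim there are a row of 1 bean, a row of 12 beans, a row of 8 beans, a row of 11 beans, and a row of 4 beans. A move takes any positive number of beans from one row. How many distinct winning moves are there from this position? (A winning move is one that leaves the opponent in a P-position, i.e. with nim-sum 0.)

3

In binary:
  0001  (1)
  1100  (12)
  1000  (8)
  1011  (11)
  0100  (4)
  ----
  1010  (10)
The overall nim-sum is X = 10. A row of size p has a winning move iff p XOR X < p (reduce it to p XOR X).
  1: 1 XOR 10 = 11 ≥ 1 — no move.
  12: 12 XOR 10 = 6 < 12 — winning move (to 6).
  8: 8 XOR 10 = 2 < 8 — winning move (to 2).
  11: 11 XOR 10 = 1 < 11 — winning move (to 1).
  4: 4 XOR 10 = 14 ≥ 4 — no move.
That gives 3 winning moves.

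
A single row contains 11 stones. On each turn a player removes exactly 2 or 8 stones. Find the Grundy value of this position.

0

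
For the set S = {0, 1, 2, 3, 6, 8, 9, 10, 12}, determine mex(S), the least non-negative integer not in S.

4

The values 0, 1, 2, 3 are all present; 4 is the first non-negative integer missing from the set.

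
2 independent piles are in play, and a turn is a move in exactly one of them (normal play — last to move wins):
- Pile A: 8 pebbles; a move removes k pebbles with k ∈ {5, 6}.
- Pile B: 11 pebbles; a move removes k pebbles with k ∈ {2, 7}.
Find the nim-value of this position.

Build the Grundy sequence for pile A with g(k) = mex{g(k−s) : s ∈ {5, 6}, s ≤ k}:
g(0) = mex{} = 0
g(1) = mex{} = 0
g(2) = mex{} = 0
g(3) = mex{} = 0
g(4) = mex{} = 0
g(5) = mex{0} = 1
g(6) = mex{0} = 1
g(7) = mex{0} = 1
g(8) = mex{0} = 1
So g(8) = 1.
Build the Grundy sequence for pile B with g(k) = mex{g(k−s) : s ∈ {2, 7}, s ≤ k}:
k:     0  1  2  3  4  5  6  7  8  9 10 11
g(k):  0  0  1  1  0  0  1  1  2  0  0  1
So g(11) = 1.
By the Sprague-Grundy theorem, the Grundy value of a sum of independent games is the XOR of the component values.
Combined value = 1 ⊕ 1 = 0.

0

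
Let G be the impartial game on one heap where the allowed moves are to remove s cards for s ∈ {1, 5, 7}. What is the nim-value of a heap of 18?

Build the Grundy sequence with g(k) = mex{g(k−s) : s ∈ {1, 5, 7}, s ≤ k}:
k:     0  1  2  3  4  5  6  7  8  9 10 11 12 13 14 15 16 17 18
g(k):  0  1  0  1  0  1  0  1  0  1  0  1  0  1  0  1  0  1  0
So g(18) = 0.

0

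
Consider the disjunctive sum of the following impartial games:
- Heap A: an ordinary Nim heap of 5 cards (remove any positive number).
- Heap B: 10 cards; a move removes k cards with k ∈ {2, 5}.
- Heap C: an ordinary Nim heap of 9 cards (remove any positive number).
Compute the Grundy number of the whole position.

Heap A is a plain Nim heap of size 5, so its Grundy value is 5.
Build the Grundy sequence for heap B with g(k) = mex{g(k−s) : s ∈ {2, 5}, s ≤ k}:
g(0) = mex{} = 0
g(1) = mex{} = 0
g(2) = mex{0} = 1
g(3) = mex{0} = 1
g(4) = mex{1} = 0
g(5) = mex{0,1} = 2
g(6) = mex{0} = 1
g(7) = mex{1,2} = 0
g(8) = mex{1} = 0
g(9) = mex{0} = 1
g(10) = mex{0,2} = 1
So g(10) = 1.
Heap C is a plain Nim heap of size 9, so its Grundy value is 9.
By the Sprague-Grundy theorem, the Grundy value of a sum of independent games is the XOR of the component values.
Combined value = 5 XOR 1 XOR 9 = 13.

13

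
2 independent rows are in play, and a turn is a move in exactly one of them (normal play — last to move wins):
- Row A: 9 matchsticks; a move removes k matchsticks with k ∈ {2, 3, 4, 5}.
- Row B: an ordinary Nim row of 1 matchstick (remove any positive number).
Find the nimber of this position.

0

Build the Grundy sequence for row A with g(k) = mex{g(k−s) : s ∈ {2, 3, 4, 5}, s ≤ k}:
g(0) = mex{} = 0
g(1) = mex{} = 0
g(2) = mex{0} = 1
g(3) = mex{0} = 1
g(4) = mex{0,1} = 2
g(5) = mex{0,1} = 2
g(6) = mex{0,1,2} = 3
g(7) = mex{1,2} = 0
g(8) = mex{1,2,3} = 0
g(9) = mex{0,2,3} = 1
So g(9) = 1.
Row B is a plain Nim row of size 1, so its Grundy value is 1.
The value of a disjunctive sum is the nim-sum of the parts.
Combined value = 1 XOR 1 = 0.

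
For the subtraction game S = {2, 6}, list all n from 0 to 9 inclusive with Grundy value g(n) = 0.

0, 1, 4, 5, 8, 9

Grundy values for subtraction set {2, 6}:
k:     0  1  2  3  4  5  6  7  8  9
g(k):  0  0  1  1  0  0  1  1  0  0
The P-positions (g = 0) in 0..9 are 0, 1, 4, 5, 8, 9.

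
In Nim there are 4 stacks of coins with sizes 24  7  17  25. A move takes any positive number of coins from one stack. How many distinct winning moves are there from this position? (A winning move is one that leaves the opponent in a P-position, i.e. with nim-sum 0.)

3

Compute the nim-sum pairwise:
24 ^ 7 = 31
31 ^ 17 = 14
14 ^ 25 = 23
The overall nim-sum is X = 23. A stack of size p has a winning move iff p XOR X < p (reduce it to p XOR X).
  24: 24 XOR 23 = 15 < 24 — winning move (to 15).
  7: 7 XOR 23 = 16 ≥ 7 — no move.
  17: 17 XOR 23 = 6 < 17 — winning move (to 6).
  25: 25 XOR 23 = 14 < 25 — winning move (to 14).
That gives 3 winning moves.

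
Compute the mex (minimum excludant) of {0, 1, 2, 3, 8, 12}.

4

The values 0, 1, 2, 3 are all present; 4 is the first non-negative integer missing from the set.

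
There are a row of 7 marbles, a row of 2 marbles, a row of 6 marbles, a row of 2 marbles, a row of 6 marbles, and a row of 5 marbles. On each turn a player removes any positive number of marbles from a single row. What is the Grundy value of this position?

Compute the nim-sum pairwise:
7 ^ 2 = 5
5 ^ 6 = 3
3 ^ 2 = 1
1 ^ 6 = 7
7 ^ 5 = 2

2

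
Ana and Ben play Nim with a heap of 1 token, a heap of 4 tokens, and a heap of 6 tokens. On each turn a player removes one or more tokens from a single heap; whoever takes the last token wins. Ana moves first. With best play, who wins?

Compute the nim-sum pairwise:
1 XOR 4 = 5
5 XOR 6 = 3
The nim-sum is 3 ≠ 0, so this is an N-position: the player to move can win; Ana has a winning move.

Ana wins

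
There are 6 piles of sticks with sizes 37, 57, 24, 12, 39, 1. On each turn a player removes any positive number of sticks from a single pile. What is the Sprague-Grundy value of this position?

Compute the nim-sum pairwise:
37 ⊕ 57 = 28
28 ⊕ 24 = 4
4 ⊕ 12 = 8
8 ⊕ 39 = 47
47 ⊕ 1 = 46

46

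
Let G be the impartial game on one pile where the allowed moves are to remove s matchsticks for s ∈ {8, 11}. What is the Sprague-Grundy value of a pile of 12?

1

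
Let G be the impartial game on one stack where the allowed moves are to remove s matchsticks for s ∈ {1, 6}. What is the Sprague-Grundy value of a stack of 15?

Compute g(0), g(1), … for moves {1, 6}:
k:     0  1  2  3  4  5  6  7  8  9 10 11 12 13 14 15
g(k):  0  1  0  1  0  1  2  0  1  0  1  0  1  2  0  1
So g(15) = 1.

1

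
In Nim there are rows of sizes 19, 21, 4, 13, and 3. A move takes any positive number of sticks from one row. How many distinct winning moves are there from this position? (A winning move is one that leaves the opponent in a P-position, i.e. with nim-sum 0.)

1

Nim-sum: 19 XOR 21 XOR 4 XOR 13 XOR 3 = 12.
The overall nim-sum is X = 12. A row of size p has a winning move iff p XOR X < p (reduce it to p XOR X).
  19: 19 XOR 12 = 31 ≥ 19 — no move.
  21: 21 XOR 12 = 25 ≥ 21 — no move.
  4: 4 XOR 12 = 8 ≥ 4 — no move.
  13: 13 XOR 12 = 1 < 13 — winning move (to 1).
  3: 3 XOR 12 = 15 ≥ 3 — no move.
That gives 1 winning move.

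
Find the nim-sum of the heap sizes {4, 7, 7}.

4

Nim-sum: 4 ⊕ 7 ⊕ 7 = 4.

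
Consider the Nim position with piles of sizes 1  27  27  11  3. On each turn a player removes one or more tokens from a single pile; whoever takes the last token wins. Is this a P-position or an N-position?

Compute the nim-sum pairwise:
1 ^ 27 = 26
26 ^ 27 = 1
1 ^ 11 = 10
10 ^ 3 = 9
The nim-sum is 9 ≠ 0, so this is an N-position: the player to move can win.

N-position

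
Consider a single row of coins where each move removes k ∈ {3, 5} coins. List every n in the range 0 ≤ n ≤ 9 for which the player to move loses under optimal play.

0, 1, 2, 8, 9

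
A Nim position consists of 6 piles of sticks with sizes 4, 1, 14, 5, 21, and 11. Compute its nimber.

16

Compute the nim-sum pairwise:
4 ⊕ 1 = 5
5 ⊕ 14 = 11
11 ⊕ 5 = 14
14 ⊕ 21 = 27
27 ⊕ 11 = 16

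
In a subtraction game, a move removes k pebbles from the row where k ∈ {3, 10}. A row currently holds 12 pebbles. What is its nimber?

Compute g(0), g(1), … for moves {3, 10}:
k:     0  1  2  3  4  5  6  7  8  9 10 11 12
g(k):  0  0  0  1  1  1  0  0  0  1  1  1  2
So g(12) = 2.

2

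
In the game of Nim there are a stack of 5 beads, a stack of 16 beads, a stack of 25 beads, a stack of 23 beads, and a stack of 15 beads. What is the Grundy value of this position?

20

Nim-sum: 5 XOR 16 XOR 25 XOR 23 XOR 15 = 20.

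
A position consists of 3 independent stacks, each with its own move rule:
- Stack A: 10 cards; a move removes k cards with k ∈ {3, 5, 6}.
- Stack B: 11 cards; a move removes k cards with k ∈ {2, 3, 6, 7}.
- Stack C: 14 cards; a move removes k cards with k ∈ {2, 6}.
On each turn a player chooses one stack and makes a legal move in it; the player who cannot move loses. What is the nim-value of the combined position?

For stack A, compute g(0), g(1), … with moves {3, 5, 6}:
g(0) = mex{} = 0
g(1) = mex{} = 0
g(2) = mex{} = 0
g(3) = mex{0} = 1
g(4) = mex{0} = 1
g(5) = mex{0} = 1
g(6) = mex{0,1} = 2
g(7) = mex{0,1} = 2
g(8) = mex{0,1} = 2
g(9) = mex{1,2} = 0
g(10) = mex{1,2} = 0
So g(10) = 0.
Grundy values for stack B (subtraction set {2, 3, 6, 7}):
k:     0  1  2  3  4  5  6  7  8  9 10 11
g(k):  0  0  1  1  2  0  3  1  2  0  0  1
So g(11) = 1.
Grundy values for stack C (subtraction set {2, 6}):
k:     0  1  2  3  4  5  6  7  8  9 10 11 12 13 14
g(k):  0  0  1  1  0  0  1  1  0  0  1  1  0  0  1
So g(14) = 1.
The value of a disjunctive sum is the nim-sum of the parts.
Combined value = 0 ⊕ 1 ⊕ 1 = 0.

0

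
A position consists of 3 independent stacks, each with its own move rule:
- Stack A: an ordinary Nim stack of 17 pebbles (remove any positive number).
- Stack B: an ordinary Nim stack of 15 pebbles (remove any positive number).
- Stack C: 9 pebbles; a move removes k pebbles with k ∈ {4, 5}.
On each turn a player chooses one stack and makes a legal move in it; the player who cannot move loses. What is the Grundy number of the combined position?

30

Stack A is a plain Nim stack of size 17, so its Grundy value is 17.
Stack B is a plain Nim stack of size 15, so its Grundy value is 15.
Grundy values for stack C (subtraction set {4, 5}):
g(0) = mex{} = 0
g(1) = mex{} = 0
g(2) = mex{} = 0
g(3) = mex{} = 0
g(4) = mex{0} = 1
g(5) = mex{0} = 1
g(6) = mex{0} = 1
g(7) = mex{0} = 1
g(8) = mex{0,1} = 2
g(9) = mex{1} = 0
So g(9) = 0.
The value of a disjunctive sum is the nim-sum of the parts.
Combined value = 17 ⊕ 15 ⊕ 0 = 30.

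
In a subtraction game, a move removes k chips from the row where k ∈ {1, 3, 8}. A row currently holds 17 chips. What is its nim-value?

0

Grundy values for subtraction set {1, 3, 8}:
k:     0  1  2  3  4  5  6  7  8  9 10 11 12 13 14 15 16 17
g(k):  0  1  0  1  0  1  0  1  2  3  2  0  1  0  1  0  1  0
So g(17) = 0.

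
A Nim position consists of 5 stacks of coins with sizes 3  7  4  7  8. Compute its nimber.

15

Nim-sum: 3 XOR 7 XOR 4 XOR 7 XOR 8 = 15.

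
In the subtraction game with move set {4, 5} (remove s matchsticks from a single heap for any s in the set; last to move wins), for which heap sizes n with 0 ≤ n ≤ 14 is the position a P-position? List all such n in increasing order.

0, 1, 2, 3, 9, 10, 11, 12

Grundy values for subtraction set {4, 5}:
g(0) = mex{} = 0
g(1) = mex{} = 0
g(2) = mex{} = 0
g(3) = mex{} = 0
g(4) = mex{0} = 1
g(5) = mex{0} = 1
g(6) = mex{0} = 1
g(7) = mex{0} = 1
g(8) = mex{0,1} = 2
g(9) = mex{1} = 0
g(10) = mex{1} = 0
g(11) = mex{1} = 0
g(12) = mex{1,2} = 0
g(13) = mex{0,2} = 1
g(14) = mex{0} = 1
The P-positions (g = 0) in 0..14 are 0, 1, 2, 3, 9, 10, 11, 12.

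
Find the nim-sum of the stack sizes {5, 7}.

2

Compute the nim-sum pairwise:
5 ^ 7 = 2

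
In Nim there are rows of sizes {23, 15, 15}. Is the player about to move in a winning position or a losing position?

Winning position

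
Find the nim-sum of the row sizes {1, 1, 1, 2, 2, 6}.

7

Nim-sum: 1 ⊕ 1 ⊕ 1 ⊕ 2 ⊕ 2 ⊕ 6 = 7.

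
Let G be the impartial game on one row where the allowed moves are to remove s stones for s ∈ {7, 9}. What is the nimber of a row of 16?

Compute g(0), g(1), … for moves {7, 9}:
k:     0  1  2  3  4  5  6  7  8  9 10 11 12 13 14 15 16
g(k):  0  0  0  0  0  0  0  1  1  1  1  1  1  1  2  2  0
So g(16) = 0.

0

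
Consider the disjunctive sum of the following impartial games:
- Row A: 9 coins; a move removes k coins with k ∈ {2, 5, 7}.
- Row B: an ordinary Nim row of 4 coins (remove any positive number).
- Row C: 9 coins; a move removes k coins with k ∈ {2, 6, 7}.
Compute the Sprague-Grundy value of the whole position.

6

For row A, compute g(0), g(1), … with moves {2, 5, 7}:
k:     0  1  2  3  4  5  6  7  8  9
g(k):  0  0  1  1  0  2  1  3  2  2
So g(9) = 2.
Row B is a plain Nim row of size 4, so its Grundy value is 4.
For row C, compute g(0), g(1), … with moves {2, 6, 7}:
k:     0  1  2  3  4  5  6  7  8  9
g(k):  0  0  1  1  0  0  1  1  2  0
So g(9) = 0.
The value of a disjunctive sum is the nim-sum of the parts.
Combined value = 2 ⊕ 4 ⊕ 0 = 6.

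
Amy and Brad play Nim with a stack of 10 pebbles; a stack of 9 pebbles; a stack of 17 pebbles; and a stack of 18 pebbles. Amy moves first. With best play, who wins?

Brad wins

Compute the nim-sum pairwise:
10 XOR 9 = 3
3 XOR 17 = 18
18 XOR 18 = 0
The nim-sum is 0, so this is a P-position: the player to move is in a losing position under optimal play; Amy is about to move from it and so loses — Brad wins.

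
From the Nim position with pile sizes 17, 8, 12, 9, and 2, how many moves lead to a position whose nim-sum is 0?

1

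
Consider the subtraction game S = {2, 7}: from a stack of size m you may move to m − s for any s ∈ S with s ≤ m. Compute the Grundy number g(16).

Build the Grundy sequence with g(k) = mex{g(k−s) : s ∈ {2, 7}, s ≤ k}:
k:     0  1  2  3  4  5  6  7  8  9 10 11 12 13 14 15 16
g(k):  0  0  1  1  0  0  1  1  2  0  0  1  1  0  0  1  1
So g(16) = 1.

1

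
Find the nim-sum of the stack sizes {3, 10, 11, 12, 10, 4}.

0

Nim-sum: 3 ⊕ 10 ⊕ 11 ⊕ 12 ⊕ 10 ⊕ 4 = 0.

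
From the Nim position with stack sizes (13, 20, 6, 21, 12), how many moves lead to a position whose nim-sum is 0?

Compute the nim-sum pairwise:
13 ⊕ 20 = 25
25 ⊕ 6 = 31
31 ⊕ 21 = 10
10 ⊕ 12 = 6
The overall nim-sum is X = 6. A stack of size p has a winning move iff p XOR X < p (reduce it to p XOR X).
  13: 13 XOR 6 = 11 < 13 — winning move (to 11).
  20: 20 XOR 6 = 18 < 20 — winning move (to 18).
  6: 6 XOR 6 = 0 < 6 — winning move (to 0).
  21: 21 XOR 6 = 19 < 21 — winning move (to 19).
  12: 12 XOR 6 = 10 < 12 — winning move (to 10).
That gives 5 winning moves.

5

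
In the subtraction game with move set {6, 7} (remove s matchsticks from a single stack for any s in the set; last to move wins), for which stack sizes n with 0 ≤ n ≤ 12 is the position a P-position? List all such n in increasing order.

Build the Grundy sequence with g(k) = mex{g(k−s) : s ∈ {6, 7}, s ≤ k}:
k:     0  1  2  3  4  5  6  7  8  9 10 11 12
g(k):  0  0  0  0  0  0  1  1  1  1  1  1  2
The P-positions (g = 0) in 0..12 are 0, 1, 2, 3, 4, 5.

0, 1, 2, 3, 4, 5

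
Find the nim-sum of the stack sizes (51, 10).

Bitwise XOR of the heap sizes:
  110011  (51)
  001010  (10)
  ------
  111001  (57)

57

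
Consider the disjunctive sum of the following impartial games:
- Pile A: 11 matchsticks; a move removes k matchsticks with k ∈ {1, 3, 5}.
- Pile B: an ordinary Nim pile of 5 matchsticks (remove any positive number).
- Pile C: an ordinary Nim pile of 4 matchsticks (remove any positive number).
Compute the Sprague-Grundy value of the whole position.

Build the Grundy sequence for pile A with g(k) = mex{g(k−s) : s ∈ {1, 3, 5}, s ≤ k}:
g(0) = mex{} = 0
g(1) = mex{0} = 1
g(2) = mex{1} = 0
g(3) = mex{0} = 1
g(4) = mex{1} = 0
g(5) = mex{0} = 1
g(6) = mex{1} = 0
g(7) = mex{0} = 1
g(8) = mex{1} = 0
g(9) = mex{0} = 1
g(10) = mex{1} = 0
g(11) = mex{0} = 1
So g(11) = 1.
Pile B is a plain Nim pile of size 5, so its Grundy value is 5.
Pile C is a plain Nim pile of size 4, so its Grundy value is 4.
By the Sprague-Grundy theorem, the Grundy value of a sum of independent games is the XOR of the component values.
Combined value = 1 ⊕ 5 ⊕ 4 = 0.

0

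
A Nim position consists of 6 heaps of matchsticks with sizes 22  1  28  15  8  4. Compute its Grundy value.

8

Nim-sum: 22 ^ 1 ^ 28 ^ 15 ^ 8 ^ 4 = 8.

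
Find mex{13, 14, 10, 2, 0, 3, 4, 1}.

5

The values 0, 1, 2, 3, 4 are all present; 5 is the first non-negative integer missing from the set.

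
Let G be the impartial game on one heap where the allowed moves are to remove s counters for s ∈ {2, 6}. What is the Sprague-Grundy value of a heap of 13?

0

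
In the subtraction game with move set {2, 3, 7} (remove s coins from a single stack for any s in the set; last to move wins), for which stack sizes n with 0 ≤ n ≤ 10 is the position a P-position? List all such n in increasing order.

Build the Grundy sequence with g(k) = mex{g(k−s) : s ∈ {2, 3, 7}, s ≤ k}:
g(0) = mex{} = 0
g(1) = mex{} = 0
g(2) = mex{0} = 1
g(3) = mex{0} = 1
g(4) = mex{0,1} = 2
g(5) = mex{1} = 0
g(6) = mex{1,2} = 0
g(7) = mex{0,2} = 1
g(8) = mex{0} = 1
g(9) = mex{0,1} = 2
g(10) = mex{1} = 0
The P-positions (g = 0) in 0..10 are 0, 1, 5, 6, 10.

0, 1, 5, 6, 10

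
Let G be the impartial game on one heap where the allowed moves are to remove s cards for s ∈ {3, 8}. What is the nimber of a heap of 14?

1

Grundy values for subtraction set {3, 8}:
g(0) = mex{} = 0
g(1) = mex{} = 0
g(2) = mex{} = 0
g(3) = mex{0} = 1
g(4) = mex{0} = 1
g(5) = mex{0} = 1
g(6) = mex{1} = 0
g(7) = mex{1} = 0
g(8) = mex{0,1} = 2
g(9) = mex{0} = 1
g(10) = mex{0} = 1
g(11) = mex{1,2} = 0
g(12) = mex{1} = 0
g(13) = mex{1} = 0
g(14) = mex{0} = 1
So g(14) = 1.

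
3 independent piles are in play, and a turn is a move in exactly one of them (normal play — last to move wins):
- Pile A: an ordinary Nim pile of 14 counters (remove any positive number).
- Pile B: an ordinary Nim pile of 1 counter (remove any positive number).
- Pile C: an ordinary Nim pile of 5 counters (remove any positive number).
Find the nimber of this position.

10

Pile A is a plain Nim pile of size 14, so its Grundy value is 14.
Pile B is a plain Nim pile of size 1, so its Grundy value is 1.
Pile C is a plain Nim pile of size 5, so its Grundy value is 5.
By the Sprague-Grundy theorem, the Grundy value of a sum of independent games is the XOR of the component values.
Combined value = 14 XOR 1 XOR 5 = 10.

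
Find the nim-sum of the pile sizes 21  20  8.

Nim-sum: 21 XOR 20 XOR 8 = 9.

9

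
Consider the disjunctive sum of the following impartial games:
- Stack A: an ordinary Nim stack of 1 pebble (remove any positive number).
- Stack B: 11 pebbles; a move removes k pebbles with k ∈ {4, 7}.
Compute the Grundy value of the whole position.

Stack A is a plain Nim stack of size 1, so its Grundy value is 1.
Grundy values for stack B (subtraction set {4, 7}):
g(0) = mex{} = 0
g(1) = mex{} = 0
g(2) = mex{} = 0
g(3) = mex{} = 0
g(4) = mex{0} = 1
g(5) = mex{0} = 1
g(6) = mex{0} = 1
g(7) = mex{0} = 1
g(8) = mex{0,1} = 2
g(9) = mex{0,1} = 2
g(10) = mex{0,1} = 2
g(11) = mex{1} = 0
So g(11) = 0.
The value of a disjunctive sum is the nim-sum of the parts.
Combined value = 1 ⊕ 0 = 1.

1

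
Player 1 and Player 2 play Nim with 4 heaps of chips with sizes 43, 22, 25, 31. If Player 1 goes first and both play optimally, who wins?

Player 1 wins

Compute the nim-sum pairwise:
43 ⊕ 22 = 61
61 ⊕ 25 = 36
36 ⊕ 31 = 59
The nim-sum is 59 ≠ 0, so this is an N-position: the player to move can win; Player 1 has a winning move.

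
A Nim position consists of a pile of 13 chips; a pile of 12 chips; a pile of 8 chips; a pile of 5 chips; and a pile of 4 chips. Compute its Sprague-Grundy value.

8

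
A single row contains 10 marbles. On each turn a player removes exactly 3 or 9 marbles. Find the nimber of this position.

1

Compute g(0), g(1), … for moves {3, 9}:
g(0) = mex{} = 0
g(1) = mex{} = 0
g(2) = mex{} = 0
g(3) = mex{0} = 1
g(4) = mex{0} = 1
g(5) = mex{0} = 1
g(6) = mex{1} = 0
g(7) = mex{1} = 0
g(8) = mex{1} = 0
g(9) = mex{0} = 1
g(10) = mex{0} = 1
So g(10) = 1.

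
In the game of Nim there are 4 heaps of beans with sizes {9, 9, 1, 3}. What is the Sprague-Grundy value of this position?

Compute the nim-sum pairwise:
9 XOR 9 = 0
0 XOR 1 = 1
1 XOR 3 = 2

2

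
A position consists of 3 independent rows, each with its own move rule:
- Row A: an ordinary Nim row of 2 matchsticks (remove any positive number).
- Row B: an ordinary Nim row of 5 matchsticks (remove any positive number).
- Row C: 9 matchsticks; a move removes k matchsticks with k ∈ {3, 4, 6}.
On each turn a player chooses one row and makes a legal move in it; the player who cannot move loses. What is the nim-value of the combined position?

7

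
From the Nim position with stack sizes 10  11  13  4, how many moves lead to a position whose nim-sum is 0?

3

Nim-sum: 10 ⊕ 11 ⊕ 13 ⊕ 4 = 8.
The overall nim-sum is X = 8. A stack of size p has a winning move iff p XOR X < p (reduce it to p XOR X).
  10: 10 XOR 8 = 2 < 10 — winning move (to 2).
  11: 11 XOR 8 = 3 < 11 — winning move (to 3).
  13: 13 XOR 8 = 5 < 13 — winning move (to 5).
  4: 4 XOR 8 = 12 ≥ 4 — no move.
That gives 3 winning moves.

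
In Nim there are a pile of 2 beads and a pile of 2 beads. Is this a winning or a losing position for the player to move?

Compute the nim-sum pairwise:
2 XOR 2 = 0
The nim-sum is 0, so this is a P-position: the player to move is in a losing position under optimal play.

Losing position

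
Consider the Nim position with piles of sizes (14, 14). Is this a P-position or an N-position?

P-position

Compute the nim-sum pairwise:
14 ^ 14 = 0
The nim-sum is 0, so this is a P-position: the player to move is in a losing position under optimal play.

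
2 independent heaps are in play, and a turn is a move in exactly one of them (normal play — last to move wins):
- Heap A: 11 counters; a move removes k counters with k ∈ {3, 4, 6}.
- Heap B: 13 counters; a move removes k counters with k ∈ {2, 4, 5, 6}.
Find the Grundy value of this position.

2

Grundy values for heap A (subtraction set {3, 4, 6}):
g(0) = mex{} = 0
g(1) = mex{} = 0
g(2) = mex{} = 0
g(3) = mex{0} = 1
g(4) = mex{0} = 1
g(5) = mex{0} = 1
g(6) = mex{0,1} = 2
g(7) = mex{0,1} = 2
g(8) = mex{0,1} = 2
g(9) = mex{1,2} = 0
g(10) = mex{1,2} = 0
g(11) = mex{1,2} = 0
So g(11) = 0.
For heap B, compute g(0), g(1), … with moves {2, 4, 5, 6}:
k:     0  1  2  3  4  5  6  7  8  9 10 11 12 13
g(k):  0  0  1  1  2  2  3  3  0  0  1  1  2  2
So g(13) = 2.
By the Sprague-Grundy theorem, the Grundy value of a sum of independent games is the XOR of the component values.
Combined value = 0 XOR 2 = 2.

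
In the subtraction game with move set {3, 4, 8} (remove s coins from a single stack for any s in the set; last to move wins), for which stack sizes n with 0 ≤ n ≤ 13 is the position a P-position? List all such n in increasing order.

Compute g(0), g(1), … for moves {3, 4, 8}:
g(0) = mex{} = 0
g(1) = mex{} = 0
g(2) = mex{} = 0
g(3) = mex{0} = 1
g(4) = mex{0} = 1
g(5) = mex{0} = 1
g(6) = mex{0,1} = 2
g(7) = mex{1} = 0
g(8) = mex{0,1} = 2
g(9) = mex{0,1,2} = 3
g(10) = mex{0,2} = 1
g(11) = mex{0,1,2} = 3
g(12) = mex{1,2,3} = 0
g(13) = mex{1,3} = 0
The P-positions (g = 0) in 0..13 are 0, 1, 2, 7, 12, 13.

0, 1, 2, 7, 12, 13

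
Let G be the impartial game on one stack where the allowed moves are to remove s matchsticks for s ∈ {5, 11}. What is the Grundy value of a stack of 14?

2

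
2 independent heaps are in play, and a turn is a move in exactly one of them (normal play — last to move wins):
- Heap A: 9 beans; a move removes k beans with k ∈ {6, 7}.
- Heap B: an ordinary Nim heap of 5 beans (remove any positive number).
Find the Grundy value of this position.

Grundy values for heap A (subtraction set {6, 7}):
k:     0  1  2  3  4  5  6  7  8  9
g(k):  0  0  0  0  0  0  1  1  1  1
So g(9) = 1.
Heap B is a plain Nim heap of size 5, so its Grundy value is 5.
The value of a disjunctive sum is the nim-sum of the parts.
Combined value = 1 XOR 5 = 4.

4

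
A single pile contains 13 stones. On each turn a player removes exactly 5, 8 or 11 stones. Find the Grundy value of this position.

Compute g(0), g(1), … for moves {5, 8, 11}:
g(0) = mex{} = 0
g(1) = mex{} = 0
g(2) = mex{} = 0
g(3) = mex{} = 0
g(4) = mex{} = 0
g(5) = mex{0} = 1
g(6) = mex{0} = 1
g(7) = mex{0} = 1
g(8) = mex{0} = 1
g(9) = mex{0} = 1
g(10) = mex{0,1} = 2
g(11) = mex{0,1} = 2
g(12) = mex{0,1} = 2
g(13) = mex{0,1} = 2
So g(13) = 2.

2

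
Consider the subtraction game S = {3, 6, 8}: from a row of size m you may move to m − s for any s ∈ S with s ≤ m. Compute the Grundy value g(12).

0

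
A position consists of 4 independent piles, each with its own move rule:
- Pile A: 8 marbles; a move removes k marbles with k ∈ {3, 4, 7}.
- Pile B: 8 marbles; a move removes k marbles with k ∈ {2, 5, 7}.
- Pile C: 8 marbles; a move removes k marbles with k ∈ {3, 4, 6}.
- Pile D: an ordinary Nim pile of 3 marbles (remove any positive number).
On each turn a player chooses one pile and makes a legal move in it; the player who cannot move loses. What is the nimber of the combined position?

For pile A, compute g(0), g(1), … with moves {3, 4, 7}:
k:     0  1  2  3  4  5  6  7  8
g(k):  0  0  0  1  1  1  2  2  2
So g(8) = 2.
For pile B, compute g(0), g(1), … with moves {2, 5, 7}:
k:     0  1  2  3  4  5  6  7  8
g(k):  0  0  1  1  0  2  1  3  2
So g(8) = 2.
Grundy values for pile C (subtraction set {3, 4, 6}):
k:     0  1  2  3  4  5  6  7  8
g(k):  0  0  0  1  1  1  2  2  2
So g(8) = 2.
Pile D is a plain Nim pile of size 3, so its Grundy value is 3.
The value of a disjunctive sum is the nim-sum of the parts.
Combined value = 2 ⊕ 2 ⊕ 2 ⊕ 3 = 1.

1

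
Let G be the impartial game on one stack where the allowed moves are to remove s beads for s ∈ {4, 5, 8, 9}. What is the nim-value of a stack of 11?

Compute g(0), g(1), … for moves {4, 5, 8, 9}:
k:     0  1  2  3  4  5  6  7  8  9 10 11
g(k):  0  0  0  0  1  1  1  1  2  2  2  2
So g(11) = 2.

2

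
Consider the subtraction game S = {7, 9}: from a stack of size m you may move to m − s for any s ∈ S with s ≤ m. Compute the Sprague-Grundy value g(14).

2

Compute g(0), g(1), … for moves {7, 9}:
k:     0  1  2  3  4  5  6  7  8  9 10 11 12 13 14
g(k):  0  0  0  0  0  0  0  1  1  1  1  1  1  1  2
So g(14) = 2.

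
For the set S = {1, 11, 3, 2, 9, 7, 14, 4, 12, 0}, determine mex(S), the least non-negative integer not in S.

5

The values 0, 1, 2, 3, 4 are all present; 5 is the first non-negative integer missing from the set.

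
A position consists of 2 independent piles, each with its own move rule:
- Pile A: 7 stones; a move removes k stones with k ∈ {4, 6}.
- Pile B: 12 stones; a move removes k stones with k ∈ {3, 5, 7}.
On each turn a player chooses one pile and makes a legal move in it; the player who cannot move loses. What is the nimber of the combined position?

Build the Grundy sequence for pile A with g(k) = mex{g(k−s) : s ∈ {4, 6}, s ≤ k}:
k:     0  1  2  3  4  5  6  7
g(k):  0  0  0  0  1  1  1  1
So g(7) = 1.
For pile B, compute g(0), g(1), … with moves {3, 5, 7}:
g(0) = mex{} = 0
g(1) = mex{} = 0
g(2) = mex{} = 0
g(3) = mex{0} = 1
g(4) = mex{0} = 1
g(5) = mex{0} = 1
g(6) = mex{0,1} = 2
g(7) = mex{0,1} = 2
g(8) = mex{0,1} = 2
g(9) = mex{0,1,2} = 3
g(10) = mex{1,2} = 0
g(11) = mex{1,2} = 0
g(12) = mex{1,2,3} = 0
So g(12) = 0.
The value of a disjunctive sum is the nim-sum of the parts.
Combined value = 1 ⊕ 0 = 1.

1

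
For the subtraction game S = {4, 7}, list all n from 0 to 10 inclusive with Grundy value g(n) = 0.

Build the Grundy sequence with g(k) = mex{g(k−s) : s ∈ {4, 7}, s ≤ k}:
g(0) = mex{} = 0
g(1) = mex{} = 0
g(2) = mex{} = 0
g(3) = mex{} = 0
g(4) = mex{0} = 1
g(5) = mex{0} = 1
g(6) = mex{0} = 1
g(7) = mex{0} = 1
g(8) = mex{0,1} = 2
g(9) = mex{0,1} = 2
g(10) = mex{0,1} = 2
The P-positions (g = 0) in 0..10 are 0, 1, 2, 3.

0, 1, 2, 3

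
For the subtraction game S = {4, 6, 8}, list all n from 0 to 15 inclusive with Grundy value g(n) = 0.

0, 1, 2, 3, 12, 13, 14, 15

Compute g(0), g(1), … for moves {4, 6, 8}:
k:     0  1  2  3  4  5  6  7  8  9 10 11 12 13 14 15
g(k):  0  0  0  0  1  1  1  1  2  2  2  2  0  0  0  0
The P-positions (g = 0) in 0..15 are 0, 1, 2, 3, 12, 13, 14, 15.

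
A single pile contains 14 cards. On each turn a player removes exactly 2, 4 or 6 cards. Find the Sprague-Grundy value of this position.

Grundy values for subtraction set {2, 4, 6}:
g(0) = mex{} = 0
g(1) = mex{} = 0
g(2) = mex{0} = 1
g(3) = mex{0} = 1
g(4) = mex{0,1} = 2
g(5) = mex{0,1} = 2
g(6) = mex{0,1,2} = 3
g(7) = mex{0,1,2} = 3
g(8) = mex{1,2,3} = 0
g(9) = mex{1,2,3} = 0
g(10) = mex{0,2,3} = 1
g(11) = mex{0,2,3} = 1
g(12) = mex{0,1,3} = 2
g(13) = mex{0,1,3} = 2
g(14) = mex{0,1,2} = 3
So g(14) = 3.

3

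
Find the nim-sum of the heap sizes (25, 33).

Nim-sum: 25 ^ 33 = 56.

56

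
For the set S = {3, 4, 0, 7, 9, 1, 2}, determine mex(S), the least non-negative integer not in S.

5

The values 0, 1, 2, 3, 4 are all present; 5 is the first non-negative integer missing from the set.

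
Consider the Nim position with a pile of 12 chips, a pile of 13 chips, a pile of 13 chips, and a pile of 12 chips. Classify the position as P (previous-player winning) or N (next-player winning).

P-position

Write each in binary and XOR column by column:
  1100  (12)
  1101  (13)
  1101  (13)
  1100  (12)
  ----
  0000  (0)
The nim-sum is 0, so this is a P-position: the player to move is in a losing position under optimal play.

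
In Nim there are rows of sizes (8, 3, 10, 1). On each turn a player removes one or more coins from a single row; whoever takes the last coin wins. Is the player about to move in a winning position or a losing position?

Losing position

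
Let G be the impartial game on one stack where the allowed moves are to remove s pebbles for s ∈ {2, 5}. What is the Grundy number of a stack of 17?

1

Compute g(0), g(1), … for moves {2, 5}:
k:     0  1  2  3  4  5  6  7  8  9 10 11 12 13 14 15 16 17
g(k):  0  0  1  1  0  2  1  0  0  1  1  0  2  1  0  0  1  1
So g(17) = 1.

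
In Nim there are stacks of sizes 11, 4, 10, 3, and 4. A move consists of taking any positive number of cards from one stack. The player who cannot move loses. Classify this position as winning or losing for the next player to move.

Bitwise XOR of the heap sizes:
  1011  (11)
  0100  (4)
  1010  (10)
  0011  (3)
  0100  (4)
  ----
  0010  (2)
The nim-sum is 2 ≠ 0, so this is an N-position: the player to move can win.

Winning position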